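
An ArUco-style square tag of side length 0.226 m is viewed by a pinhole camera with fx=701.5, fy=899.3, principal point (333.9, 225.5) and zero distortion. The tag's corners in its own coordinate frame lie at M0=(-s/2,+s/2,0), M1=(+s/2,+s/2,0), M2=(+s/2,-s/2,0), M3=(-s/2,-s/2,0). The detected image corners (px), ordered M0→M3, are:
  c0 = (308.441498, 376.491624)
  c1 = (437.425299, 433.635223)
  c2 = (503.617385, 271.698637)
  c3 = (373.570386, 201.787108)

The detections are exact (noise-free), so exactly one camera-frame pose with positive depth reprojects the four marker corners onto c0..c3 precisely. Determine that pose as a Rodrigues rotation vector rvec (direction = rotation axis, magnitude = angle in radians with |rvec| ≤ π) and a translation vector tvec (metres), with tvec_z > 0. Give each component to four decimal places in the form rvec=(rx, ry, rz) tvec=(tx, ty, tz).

Intrinsics K: fx=701.5, fy=899.3, cx=333.9, cy=225.5
Marker side s = 0.226 m; corners in marker frame (Z=0):
  M0 = (-0.1130, +0.1130, 0)
  M1 = (+0.1130, +0.1130, 0)
  M2 = (+0.1130, -0.1130, 0)
  M3 = (-0.1130, -0.1130, 0)
Detected image corners:
  c0 = (308.441498, 376.491624) px
  c1 = (437.425299, 433.635223) px
  c2 = (503.617385, 271.698637) px
  c3 = (373.570386, 201.787108) px
Planar DLT: solve 8×8 A·h = b for H (H[2,2]=1):
  H  [+682.67899 -220.27798 +407.09807]
  H  [+367.25870 +799.53759 +323.52137]
  H  [+0.27023 +0.17332 +1.00000]
B = K⁻¹H; ‖b₁‖=0.949899, ‖b₂‖=0.949899; λ = 2/(‖b₁‖+‖b₂‖) = 1.052744, sign → tz>0 ⇒ λ=+1.052744
r₁ = λ·B[:,0] = (+0.88909,+0.35859,+0.28448); r₂ = λ·B[:,1] = (-0.41742,+0.89021,+0.18246)
r₃ = r₁×r₂ = (-0.18782,-0.28097,+0.94116); SVD([r₁ r₂ r₃]) → R = UVᵀ:
  R  [+0.88909 -0.41742 -0.18782]
  R  [+0.35859 +0.89021 -0.28097]
  R  [+0.28448 +0.18246 +0.94116]
t = (+0.10985, +0.11475, +1.05274) m
tr R = 2.720458; θ = arccos((tr R − 1)/2) = 0.535078 rad = 30.658°
axis k = ((R−Rᵀ)₃₂, (R−Rᵀ)₁₃, (R−Rᵀ)₂₁) / (2 sinθ) = (+0.454429, -0.463119, +0.760931)
rvec = θ·k = (+0.243155, -0.247804, +0.407157)

rvec=(0.2432, -0.2478, 0.4072) tvec=(0.1098, 0.1147, 1.0527)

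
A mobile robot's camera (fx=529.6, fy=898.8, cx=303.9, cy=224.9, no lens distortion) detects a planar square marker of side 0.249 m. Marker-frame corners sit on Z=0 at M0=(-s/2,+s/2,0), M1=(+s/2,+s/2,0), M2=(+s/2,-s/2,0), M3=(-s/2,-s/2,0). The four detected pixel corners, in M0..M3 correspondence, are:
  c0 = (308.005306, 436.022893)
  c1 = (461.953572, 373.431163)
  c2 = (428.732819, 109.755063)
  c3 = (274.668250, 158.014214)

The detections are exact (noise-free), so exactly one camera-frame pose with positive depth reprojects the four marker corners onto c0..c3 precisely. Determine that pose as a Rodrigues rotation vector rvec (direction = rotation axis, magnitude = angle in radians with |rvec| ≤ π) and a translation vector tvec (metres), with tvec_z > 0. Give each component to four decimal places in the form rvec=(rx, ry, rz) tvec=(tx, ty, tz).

rvec=(-0.0499, -0.1624, -0.1988) tvec=(0.1015, 0.0388, 0.8110)

Intrinsics K: fx=529.6, fy=898.8, cx=303.9, cy=224.9
Marker side s = 0.249 m; corners in marker frame (Z=0):
  M0 = (-0.1245, +0.1245, 0)
  M1 = (+0.1245, +0.1245, 0)
  M2 = (+0.1245, -0.1245, 0)
  M3 = (-0.1245, -0.1245, 0)
Detected image corners:
  c0 = (308.005306, 436.022893) px
  c1 = (461.953572, 373.431163) px
  c2 = (428.732819, 109.755063) px
  c3 = (274.668250, 158.014214) px
Planar DLT: solve 8×8 A·h = b for H (H[2,2]=1):
  H  [+693.68591 +118.51484 +370.21176]
  H  [-167.47462 +1075.92740 +267.90906]
  H  [+0.20412 -0.04107 +1.00000]
B = K⁻¹H; ‖b₁‖=1.233110, ‖b₂‖=1.233110; λ = 2/(‖b₁‖+‖b₂‖) = 0.810957, sign → tz>0 ⇒ λ=+0.810957
r₁ = λ·B[:,0] = (+0.96723,-0.19253,+0.16553); r₂ = λ·B[:,1] = (+0.20059,+0.97911,-0.03331)
r₃ = r₁×r₂ = (-0.15566,+0.06542,+0.98564); SVD([r₁ r₂ r₃]) → R = UVᵀ:
  R  [+0.96723 +0.20059 -0.15566]
  R  [-0.19253 +0.97911 +0.06542]
  R  [+0.16553 -0.03331 +0.98564]
t = (+0.10154, +0.03881, +0.81096) m
tr R = 2.931980; θ = arccos((tr R − 1)/2) = 0.261552 rad = 14.986°
axis k = ((R−Rᵀ)₃₂, (R−Rᵀ)₁₃, (R−Rᵀ)₂₁) / (2 sinθ) = (-0.190913, -0.621069, -0.760149)
rvec = θ·k = (-0.049934, -0.162442, -0.198818)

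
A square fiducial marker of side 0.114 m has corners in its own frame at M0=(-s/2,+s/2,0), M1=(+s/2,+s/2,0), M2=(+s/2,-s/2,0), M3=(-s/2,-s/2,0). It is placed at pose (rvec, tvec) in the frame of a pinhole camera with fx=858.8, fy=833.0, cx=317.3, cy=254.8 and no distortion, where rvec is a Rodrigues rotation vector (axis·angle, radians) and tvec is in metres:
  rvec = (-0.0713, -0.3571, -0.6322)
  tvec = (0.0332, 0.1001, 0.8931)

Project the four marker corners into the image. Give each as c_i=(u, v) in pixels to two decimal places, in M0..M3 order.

c0=(341.02, 424.40) c1=(419.98, 358.40) c2=(357.12, 274.84) c3=(274.85, 337.41)

Intrinsics K: fx=858.8, fy=833.0, cx=317.3, cy=254.8
Marker side s = 0.114 m; corners in marker frame (Z=0):
  M0 = (-0.0570, +0.0570, 0)
  M1 = (+0.0570, +0.0570, 0)
  M2 = (+0.0570, -0.0570, 0)
  M3 = (-0.0570, -0.0570, 0)
rvec = (-0.0713, -0.3571, -0.6322), |rvec| = θ = 0.72958 rad = 41.802°
Rodrigues: sinθ=0.66655, 1−cosθ=0.25454; R = I + sinθ·[k]× + (1−cosθ)·[k]×²:
    [+0.74789 +0.58977 -0.30470]
    [-0.56541 +0.80644 +0.17310]
    [+0.34781 +0.04282 +0.93659]
t = (0.0332, 0.1001, 0.8931) m
M0: Pc = R·M0+t = (+0.02419, +0.17830, +0.87572); u = 858.8·(+0.02419)/0.87572 + 317.3 = 341.0198, v = 833.0·(+0.17830)/0.87572 + 254.8 = 424.3987
M1: Pc = R·M1+t = (+0.10945, +0.11384, +0.91537); u = 858.8·(+0.10945)/0.91537 + 317.3 = 419.9829, v = 833.0·(+0.11384)/0.91537 + 254.8 = 358.3951
M2: Pc = R·M2+t = (+0.04221, +0.02190, +0.91048); u = 858.8·(+0.04221)/0.91048 + 317.3 = 357.1168, v = 833.0·(+0.02190)/0.91048 + 254.8 = 274.8403
M3: Pc = R·M3+t = (-0.04305, +0.08636, +0.87083); u = 858.8·(-0.04305)/0.87083 + 317.3 = 274.8486, v = 833.0·(+0.08636)/0.87083 + 254.8 = 337.4095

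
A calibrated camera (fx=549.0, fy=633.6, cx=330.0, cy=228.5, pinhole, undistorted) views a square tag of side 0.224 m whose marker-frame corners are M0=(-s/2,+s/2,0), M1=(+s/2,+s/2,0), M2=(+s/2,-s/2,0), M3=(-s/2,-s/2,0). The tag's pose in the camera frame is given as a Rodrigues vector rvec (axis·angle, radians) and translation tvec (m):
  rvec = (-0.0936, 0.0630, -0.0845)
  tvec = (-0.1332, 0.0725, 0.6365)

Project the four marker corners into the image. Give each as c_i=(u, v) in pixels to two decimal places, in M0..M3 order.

c0=(125.56, 422.26) c1=(318.72, 406.40) c2=(303.50, 180.66) c3=(116.99, 200.54)

Intrinsics K: fx=549.0, fy=633.6, cx=330.0, cy=228.5
Marker side s = 0.224 m; corners in marker frame (Z=0):
  M0 = (-0.1120, +0.1120, 0)
  M1 = (+0.1120, +0.1120, 0)
  M2 = (+0.1120, -0.1120, 0)
  M3 = (-0.1120, -0.1120, 0)
rvec = (-0.0936, 0.0630, -0.0845), |rvec| = θ = 0.14096 rad = 8.077°
Rodrigues: sinθ=0.14050, 1−cosθ=0.00992; R = I + sinθ·[k]× + (1−cosθ)·[k]×²:
    [+0.99445 +0.08128 +0.06674]
    [-0.08716 +0.99206 +0.09063]
    [-0.05884 -0.09595 +0.99365]
t = (-0.1332, 0.0725, 0.6365) m
M0: Pc = R·M0+t = (-0.23548, +0.19337, +0.63234); u = 549.0·(-0.23548)/0.63234 + 330.0 = 125.5603, v = 633.6·(+0.19337)/0.63234 + 228.5 = 422.2574
M1: Pc = R·M1+t = (-0.01272, +0.17385, +0.61916); u = 549.0·(-0.01272)/0.61916 + 330.0 = 318.7231, v = 633.6·(+0.17385)/0.61916 + 228.5 = 406.4022
M2: Pc = R·M2+t = (-0.03092, -0.04837, +0.64066); u = 549.0·(-0.03092)/0.64066 + 330.0 = 303.5001, v = 633.6·(-0.04837)/0.64066 + 228.5 = 180.6594
M3: Pc = R·M3+t = (-0.25368, -0.02885, +0.65384); u = 549.0·(-0.25368)/0.65384 + 330.0 = 116.9936, v = 633.6·(-0.02885)/0.65384 + 228.5 = 200.5442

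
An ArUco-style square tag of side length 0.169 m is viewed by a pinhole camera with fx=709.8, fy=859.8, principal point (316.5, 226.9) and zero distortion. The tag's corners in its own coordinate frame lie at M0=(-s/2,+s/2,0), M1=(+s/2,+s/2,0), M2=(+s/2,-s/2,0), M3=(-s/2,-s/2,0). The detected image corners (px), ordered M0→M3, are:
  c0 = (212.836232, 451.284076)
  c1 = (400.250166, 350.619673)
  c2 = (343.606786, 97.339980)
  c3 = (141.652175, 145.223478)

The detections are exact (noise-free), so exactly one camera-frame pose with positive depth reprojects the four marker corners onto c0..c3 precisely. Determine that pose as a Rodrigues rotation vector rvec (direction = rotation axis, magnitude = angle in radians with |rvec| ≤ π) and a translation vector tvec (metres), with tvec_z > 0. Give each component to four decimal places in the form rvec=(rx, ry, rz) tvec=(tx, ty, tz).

Intrinsics K: fx=709.8, fy=859.8, cx=316.5, cy=226.9
Marker side s = 0.169 m; corners in marker frame (Z=0):
  M0 = (-0.0845, +0.0845, 0)
  M1 = (+0.0845, +0.0845, 0)
  M2 = (+0.0845, -0.0845, 0)
  M3 = (-0.0845, -0.0845, 0)
Detected image corners:
  c0 = (212.836232, 451.284076) px
  c1 = (400.250166, 350.619673) px
  c2 = (343.606786, 97.339980) px
  c3 = (141.652175, 145.223478) px
Planar DLT: solve 8×8 A·h = b for H (H[2,2]=1):
  H  [+1463.41482 +393.08744 +284.11029]
  H  [-144.00593 +1657.96756 +258.37344]
  H  [+1.13512 +0.06929 +1.00000]
B = K⁻¹H; ‖b₁‖=1.981528, ‖b₂‖=1.981528; λ = 2/(‖b₁‖+‖b₂‖) = 0.504661, sign → tz>0 ⇒ λ=+0.504661
r₁ = λ·B[:,0] = (+0.78504,-0.23570,+0.57285); r₂ = λ·B[:,1] = (+0.26389,+0.96392,+0.03497)
r₃ = r₁×r₂ = (-0.56042,+0.12372,+0.81891); SVD([r₁ r₂ r₃]) → R = UVᵀ:
  R  [+0.78504 +0.26389 -0.56042]
  R  [-0.23570 +0.96392 +0.12372]
  R  [+0.57285 +0.03497 +0.81891]
t = (-0.02303, +0.01847, +0.50466) m
tr R = 2.567871; θ = arccos((tr R − 1)/2) = 0.669816 rad = 38.378°
axis k = ((R−Rᵀ)₃₂, (R−Rᵀ)₁₃, (R−Rᵀ)₂₁) / (2 sinθ) = (-0.071476, -0.912693, -0.402347)
rvec = θ·k = (-0.047875, -0.611336, -0.269499)

rvec=(-0.0479, -0.6113, -0.2695) tvec=(-0.0230, 0.0185, 0.5047)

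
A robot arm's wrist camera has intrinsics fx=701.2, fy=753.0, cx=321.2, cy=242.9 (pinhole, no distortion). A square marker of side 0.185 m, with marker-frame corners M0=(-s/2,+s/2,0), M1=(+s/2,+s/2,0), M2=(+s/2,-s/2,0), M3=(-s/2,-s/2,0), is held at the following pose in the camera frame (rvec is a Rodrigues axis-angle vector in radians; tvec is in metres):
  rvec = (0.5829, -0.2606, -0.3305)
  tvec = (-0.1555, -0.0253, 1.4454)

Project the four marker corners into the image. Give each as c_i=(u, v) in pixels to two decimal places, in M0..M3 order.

c0=(217.85, 284.50) c1=(298.21, 249.16) c2=(275.25, 171.85) c3=(188.23, 208.39)

Intrinsics K: fx=701.2, fy=753.0, cx=321.2, cy=242.9
Marker side s = 0.185 m; corners in marker frame (Z=0):
  M0 = (-0.0925, +0.0925, 0)
  M1 = (+0.0925, +0.0925, 0)
  M2 = (+0.0925, -0.0925, 0)
  M3 = (-0.0925, -0.0925, 0)
rvec = (0.5829, -0.2606, -0.3305), |rvec| = θ = 0.71897 rad = 41.194°
Rodrigues: sinθ=0.65861, 1−cosθ=0.24751; R = I + sinθ·[k]× + (1−cosθ)·[k]×²:
    [+0.91518 +0.23002 -0.33097]
    [-0.37549 +0.78500 -0.49272]
    [+0.14648 +0.57520 +0.80479]
t = (-0.1555, -0.0253, 1.4454) m
M0: Pc = R·M0+t = (-0.21888, +0.08205, +1.48506); u = 701.2·(-0.21888)/1.48506 + 321.2 = 217.8526, v = 753.0·(+0.08205)/1.48506 + 242.9 = 284.5014
M1: Pc = R·M1+t = (-0.04957, +0.01258, +1.51216); u = 701.2·(-0.04957)/1.51216 + 321.2 = 298.2143, v = 753.0·(+0.01258)/1.51216 + 242.9 = 249.1645
M2: Pc = R·M2+t = (-0.09212, -0.13265, +1.40574); u = 701.2·(-0.09212)/1.40574 + 321.2 = 275.2482, v = 753.0·(-0.13265)/1.40574 + 242.9 = 171.8470
M3: Pc = R·M3+t = (-0.26143, -0.06318, +1.37864); u = 701.2·(-0.26143)/1.37864 + 321.2 = 188.2323, v = 753.0·(-0.06318)/1.37864 + 242.9 = 208.3917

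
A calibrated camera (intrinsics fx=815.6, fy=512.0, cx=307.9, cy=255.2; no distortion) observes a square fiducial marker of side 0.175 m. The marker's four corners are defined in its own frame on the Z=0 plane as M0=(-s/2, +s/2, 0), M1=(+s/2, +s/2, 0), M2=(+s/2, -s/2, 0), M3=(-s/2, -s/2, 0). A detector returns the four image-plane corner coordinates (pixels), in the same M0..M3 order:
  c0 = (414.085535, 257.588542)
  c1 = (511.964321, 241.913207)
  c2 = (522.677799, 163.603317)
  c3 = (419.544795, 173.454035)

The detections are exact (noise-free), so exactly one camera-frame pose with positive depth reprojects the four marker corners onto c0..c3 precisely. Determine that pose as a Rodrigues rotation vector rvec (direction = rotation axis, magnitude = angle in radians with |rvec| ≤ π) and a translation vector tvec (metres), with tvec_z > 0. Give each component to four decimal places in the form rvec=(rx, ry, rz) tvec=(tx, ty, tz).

rvec=(0.3545, -0.5524, -0.1111) tvec=(0.2107, -0.0940, 1.0669)

Intrinsics K: fx=815.6, fy=512.0, cx=307.9, cy=255.2
Marker side s = 0.175 m; corners in marker frame (Z=0):
  M0 = (-0.0875, +0.0875, 0)
  M1 = (+0.0875, +0.0875, 0)
  M2 = (+0.0875, -0.0875, 0)
  M3 = (-0.0875, -0.0875, 0)
Detected image corners:
  c0 = (414.085535, 257.588542) px
  c1 = (511.964321, 241.913207) px
  c2 = (522.677799, 163.603317) px
  c3 = (419.544795, 173.454035) px
Planar DLT: solve 8×8 A·h = b for H (H[2,2]=1):
  H  [+789.93138 +110.09464 +468.98326]
  H  [+23.32172 +533.71313 +210.07526]
  H  [+0.46257 +0.33595 +1.00000]
B = K⁻¹H; ‖b₁‖=0.937274, ‖b₂‖=0.937274; λ = 2/(‖b₁‖+‖b₂‖) = 1.066924, sign → tz>0 ⇒ λ=+1.066924
r₁ = λ·B[:,0] = (+0.84703,-0.19740,+0.49353); r₂ = λ·B[:,1] = (+0.00871,+0.93352,+0.35843)
r₃ = r₁×r₂ = (-0.53147,-0.29930,+0.79244); SVD([r₁ r₂ r₃]) → R = UVᵀ:
  R  [+0.84703 +0.00871 -0.53147]
  R  [-0.19740 +0.93352 -0.29930]
  R  [+0.49353 +0.35843 +0.79244]
t = (+0.21072, -0.09403, +1.06692) m
tr R = 2.572984; θ = arccos((tr R − 1)/2) = 0.665688 rad = 38.141°
axis k = ((R−Rᵀ)₃₂, (R−Rᵀ)₁₃, (R−Rᵀ)₂₁) / (2 sinθ) = (+0.532491, -0.829826, -0.166858)
rvec = θ·k = (+0.354473, -0.552405, -0.111076)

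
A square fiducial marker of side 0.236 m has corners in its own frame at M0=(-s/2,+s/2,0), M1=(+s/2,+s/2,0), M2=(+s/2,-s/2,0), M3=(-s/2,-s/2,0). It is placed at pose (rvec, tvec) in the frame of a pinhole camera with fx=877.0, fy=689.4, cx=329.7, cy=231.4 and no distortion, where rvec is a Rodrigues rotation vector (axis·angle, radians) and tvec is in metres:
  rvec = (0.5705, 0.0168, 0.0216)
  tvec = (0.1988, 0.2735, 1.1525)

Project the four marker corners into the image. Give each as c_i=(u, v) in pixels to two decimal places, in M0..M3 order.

Intrinsics K: fx=877.0, fy=689.4, cx=329.7, cy=231.4
Marker side s = 0.236 m; corners in marker frame (Z=0):
  M0 = (-0.1180, +0.1180, 0)
  M1 = (+0.1180, +0.1180, 0)
  M2 = (+0.1180, -0.1180, 0)
  M3 = (-0.1180, -0.1180, 0)
rvec = (0.5705, 0.0168, 0.0216), |rvec| = θ = 0.57116 rad = 32.725°
Rodrigues: sinθ=0.54060, 1−cosθ=0.15872; R = I + sinθ·[k]× + (1−cosθ)·[k]×²:
    [+0.99964 -0.01578 +0.02190]
    [+0.02511 +0.84141 -0.53981]
    [-0.00991 +0.54016 +0.84150]
t = (0.1988, 0.2735, 1.1525) m
M0: Pc = R·M0+t = (+0.07898, +0.36982, +1.21741); u = 877.0·(+0.07898)/1.21741 + 329.7 = 386.5964, v = 689.4·(+0.36982)/1.21741 + 231.4 = 440.8259
M1: Pc = R·M1+t = (+0.31489, +0.37575, +1.21507); u = 877.0·(+0.31489)/1.21507 + 329.7 = 556.9813, v = 689.4·(+0.37575)/1.21507 + 231.4 = 444.5908
M2: Pc = R·M2+t = (+0.31862, +0.17718, +1.08759); u = 877.0·(+0.31862)/1.08759 + 329.7 = 586.6245, v = 689.4·(+0.17718)/1.08759 + 231.4 = 343.7078
M3: Pc = R·M3+t = (+0.08271, +0.17125, +1.08993); u = 877.0·(+0.08271)/1.08993 + 329.7 = 396.2478, v = 689.4·(+0.17125)/1.08993 + 231.4 = 339.7189

c0=(386.60, 440.83) c1=(556.98, 444.59) c2=(586.62, 343.71) c3=(396.25, 339.72)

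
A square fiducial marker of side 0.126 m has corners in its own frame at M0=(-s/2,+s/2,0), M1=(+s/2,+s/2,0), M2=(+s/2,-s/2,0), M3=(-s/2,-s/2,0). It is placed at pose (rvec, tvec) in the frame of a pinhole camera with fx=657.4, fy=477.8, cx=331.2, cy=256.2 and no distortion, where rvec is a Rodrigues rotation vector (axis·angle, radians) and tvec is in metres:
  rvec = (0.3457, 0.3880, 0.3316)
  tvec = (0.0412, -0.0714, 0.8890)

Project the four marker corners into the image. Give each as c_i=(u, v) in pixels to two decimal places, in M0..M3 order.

c0=(310.51, 236.18) c1=(390.59, 260.63) c2=(418.12, 197.57) c3=(332.43, 174.55)

Intrinsics K: fx=657.4, fy=477.8, cx=331.2, cy=256.2
Marker side s = 0.126 m; corners in marker frame (Z=0):
  M0 = (-0.0630, +0.0630, 0)
  M1 = (+0.0630, +0.0630, 0)
  M2 = (+0.0630, -0.0630, 0)
  M3 = (-0.0630, -0.0630, 0)
rvec = (0.3457, 0.3880, 0.3316), |rvec| = θ = 0.61645 rad = 35.320°
Rodrigues: sinθ=0.57814, 1−cosθ=0.18406; R = I + sinθ·[k]× + (1−cosθ)·[k]×²:
    [+0.87382 -0.24602 +0.41941]
    [+0.37596 +0.88885 -0.26190]
    [-0.30836 +0.38654 +0.86920]
t = (0.0412, -0.0714, 0.8890) m
M0: Pc = R·M0+t = (-0.02935, -0.03909, +0.93278); u = 657.4·(-0.02935)/0.93278 + 331.2 = 310.5146, v = 477.8·(-0.03909)/0.93278 + 256.2 = 236.1779
M1: Pc = R·M1+t = (+0.08075, +0.00828, +0.89392); u = 657.4·(+0.08075)/0.89392 + 331.2 = 390.5851, v = 477.8·(+0.00828)/0.89392 + 256.2 = 260.6275
M2: Pc = R·M2+t = (+0.11175, -0.10371, +0.84522); u = 657.4·(+0.11175)/0.84522 + 331.2 = 418.1177, v = 477.8·(-0.10371)/0.84522 + 256.2 = 197.5719
M3: Pc = R·M3+t = (+0.00165, -0.15108, +0.88408); u = 657.4·(+0.00165)/0.88408 + 331.2 = 332.4261, v = 477.8·(-0.15108)/0.88408 + 256.2 = 174.5467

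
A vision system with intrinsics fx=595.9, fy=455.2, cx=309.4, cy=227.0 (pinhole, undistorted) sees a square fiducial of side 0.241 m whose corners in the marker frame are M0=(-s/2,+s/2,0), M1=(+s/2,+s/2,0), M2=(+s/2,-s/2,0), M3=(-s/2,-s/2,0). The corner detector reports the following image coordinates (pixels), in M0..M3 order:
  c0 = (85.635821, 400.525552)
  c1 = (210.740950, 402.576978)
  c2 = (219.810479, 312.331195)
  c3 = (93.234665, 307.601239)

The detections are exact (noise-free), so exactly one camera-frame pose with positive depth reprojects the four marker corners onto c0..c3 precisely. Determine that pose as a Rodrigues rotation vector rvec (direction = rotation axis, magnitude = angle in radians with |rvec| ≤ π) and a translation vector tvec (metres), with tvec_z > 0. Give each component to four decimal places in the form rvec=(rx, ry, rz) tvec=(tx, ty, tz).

Intrinsics K: fx=595.9, fy=455.2, cx=309.4, cy=227.0
Marker side s = 0.241 m; corners in marker frame (Z=0):
  M0 = (-0.1205, +0.1205, 0)
  M1 = (+0.1205, +0.1205, 0)
  M2 = (+0.1205, -0.1205, 0)
  M3 = (-0.1205, -0.1205, 0)
Detected image corners:
  c0 = (85.635821, 400.525552) px
  c1 = (210.740950, 402.576978) px
  c2 = (219.810479, 312.331195) px
  c3 = (93.234665, 307.601239) px
Planar DLT: solve 8×8 A·h = b for H (H[2,2]=1):
  H  [+540.30980 -26.03388 +153.23143]
  H  [+56.46158 +400.00309 +356.09428]
  H  [+0.11927 +0.05639 +1.00000]
B = K⁻¹H; ‖b₁‖=0.855604, ‖b₂‖=0.855604; λ = 2/(‖b₁‖+‖b₂‖) = 1.168765, sign → tz>0 ⇒ λ=+1.168765
r₁ = λ·B[:,0] = (+0.98736,+0.07546,+0.13939); r₂ = λ·B[:,1] = (-0.08528,+0.99417,+0.06591)
r₃ = r₁×r₂ = (-0.13361,-0.07696,+0.98804); SVD([r₁ r₂ r₃]) → R = UVᵀ:
  R  [+0.98736 -0.08528 -0.13361]
  R  [+0.07546 +0.99417 -0.07696]
  R  [+0.13939 +0.06591 +0.98804]
t = (-0.30630, +0.33146, +1.16877) m
tr R = 2.969573; θ = arccos((tr R − 1)/2) = 0.174654 rad = 10.007°
axis k = ((R−Rᵀ)₃₂, (R−Rᵀ)₁₃, (R−Rᵀ)₂₁) / (2 sinθ) = (+0.411104, -0.785543, +0.462511)
rvec = θ·k = (+0.071801, -0.137198, +0.080779)

rvec=(0.0718, -0.1372, 0.0808) tvec=(-0.3063, 0.3315, 1.1688)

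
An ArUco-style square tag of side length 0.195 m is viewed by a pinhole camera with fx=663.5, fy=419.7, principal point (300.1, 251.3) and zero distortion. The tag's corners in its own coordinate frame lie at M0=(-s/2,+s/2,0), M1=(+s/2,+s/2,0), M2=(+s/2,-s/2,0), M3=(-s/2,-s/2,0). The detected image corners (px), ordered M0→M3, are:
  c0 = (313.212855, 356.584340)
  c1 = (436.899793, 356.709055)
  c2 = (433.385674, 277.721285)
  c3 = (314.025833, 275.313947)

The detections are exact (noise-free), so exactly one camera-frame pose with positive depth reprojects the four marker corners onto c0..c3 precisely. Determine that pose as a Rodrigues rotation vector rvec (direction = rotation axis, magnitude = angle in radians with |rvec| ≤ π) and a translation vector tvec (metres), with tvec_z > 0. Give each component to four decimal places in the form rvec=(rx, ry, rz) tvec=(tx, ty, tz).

Intrinsics K: fx=663.5, fy=419.7, cx=300.1, cy=251.3
Marker side s = 0.195 m; corners in marker frame (Z=0):
  M0 = (-0.0975, +0.0975, 0)
  M1 = (+0.0975, +0.0975, 0)
  M2 = (+0.0975, -0.0975, 0)
  M3 = (-0.0975, -0.0975, 0)
Detected image corners:
  c0 = (313.212855, 356.584340) px
  c1 = (436.899793, 356.709055) px
  c2 = (433.385674, 277.721285) px
  c3 = (314.025833, 275.313947) px
Planar DLT: solve 8×8 A·h = b for H (H[2,2]=1):
  H  [+678.77938 -61.89495 +375.25161]
  H  [+53.76754 +352.50102 +315.87159]
  H  [+0.14900 -0.18426 +1.00000]
B = K⁻¹H; ‖b₁‖=0.967965, ‖b₂‖=0.967965; λ = 2/(‖b₁‖+‖b₂‖) = 1.033096, sign → tz>0 ⇒ λ=+1.033096
r₁ = λ·B[:,0] = (+0.98726,+0.04018,+0.15393); r₂ = λ·B[:,1] = (-0.01028,+0.98166,-0.19035)
r₃ = r₁×r₂ = (-0.15875,+0.18635,+0.96957); SVD([r₁ r₂ r₃]) → R = UVᵀ:
  R  [+0.98726 -0.01028 -0.15875]
  R  [+0.04018 +0.98166 +0.18635]
  R  [+0.15393 -0.19035 +0.96957]
t = (+0.11701, +0.15894, +1.03310) m
tr R = 2.938499; θ = arccos((tr R − 1)/2) = 0.248634 rad = 14.246°
axis k = ((R−Rᵀ)₃₂, (R−Rᵀ)₁₃, (R−Rᵀ)₂₁) / (2 sinθ) = (-0.765407, -0.635328, +0.102525)
rvec = θ·k = (-0.190306, -0.157964, +0.025491)

rvec=(-0.1903, -0.1580, 0.0255) tvec=(0.1170, 0.1589, 1.0331)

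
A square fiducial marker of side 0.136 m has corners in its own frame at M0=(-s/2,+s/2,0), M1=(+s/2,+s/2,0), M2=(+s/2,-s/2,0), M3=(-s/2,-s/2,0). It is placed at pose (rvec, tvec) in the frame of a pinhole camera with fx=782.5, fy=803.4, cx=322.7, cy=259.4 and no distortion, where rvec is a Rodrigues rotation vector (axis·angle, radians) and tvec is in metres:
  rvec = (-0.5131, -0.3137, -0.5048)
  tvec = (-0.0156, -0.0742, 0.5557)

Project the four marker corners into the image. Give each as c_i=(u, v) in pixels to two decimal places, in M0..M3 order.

c0=(266.42, 263.85) c1=(431.02, 189.24) c2=(328.98, 60.15) c3=(169.85, 114.84)

Intrinsics K: fx=782.5, fy=803.4, cx=322.7, cy=259.4
Marker side s = 0.136 m; corners in marker frame (Z=0):
  M0 = (-0.0680, +0.0680, 0)
  M1 = (+0.0680, +0.0680, 0)
  M2 = (+0.0680, -0.0680, 0)
  M3 = (-0.0680, -0.0680, 0)
rvec = (-0.5131, -0.3137, -0.5048), |rvec| = θ = 0.78518 rad = 44.987°
Rodrigues: sinθ=0.70695, 1−cosθ=0.29274; R = I + sinθ·[k]× + (1−cosθ)·[k]×²:
    [+0.83227 +0.53094 -0.15946]
    [-0.37808 +0.75399 +0.53717]
    [+0.40543 -0.38679 +0.82826]
t = (-0.0156, -0.0742, 0.5557) m
M0: Pc = R·M0+t = (-0.03609, +0.00278, +0.50183); u = 782.5·(-0.03609)/0.50183 + 322.7 = 266.4235, v = 803.4·(+0.00278)/0.50183 + 259.4 = 263.8517
M1: Pc = R·M1+t = (+0.07710, -0.04864, +0.55697); u = 782.5·(+0.07710)/0.55697 + 322.7 = 431.0176, v = 803.4·(-0.04864)/0.55697 + 259.4 = 189.2421
M2: Pc = R·M2+t = (+0.00489, -0.15118, +0.60957); u = 782.5·(+0.00489)/0.60957 + 322.7 = 328.9785, v = 803.4·(-0.15118)/0.60957 + 259.4 = 60.1475
M3: Pc = R·M3+t = (-0.10830, -0.09976, +0.55443); u = 782.5·(-0.10830)/0.55443 + 322.7 = 169.8527, v = 803.4·(-0.09976)/0.55443 + 259.4 = 114.8397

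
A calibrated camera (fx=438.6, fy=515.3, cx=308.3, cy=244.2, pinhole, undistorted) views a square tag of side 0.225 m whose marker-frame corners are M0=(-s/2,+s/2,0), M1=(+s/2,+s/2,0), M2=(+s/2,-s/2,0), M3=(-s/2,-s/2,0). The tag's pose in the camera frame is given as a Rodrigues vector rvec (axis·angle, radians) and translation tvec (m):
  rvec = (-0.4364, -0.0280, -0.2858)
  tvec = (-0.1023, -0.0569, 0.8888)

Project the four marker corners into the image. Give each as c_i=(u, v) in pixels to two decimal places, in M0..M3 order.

Intrinsics K: fx=438.6, fy=515.3, cx=308.3, cy=244.2
Marker side s = 0.225 m; corners in marker frame (Z=0):
  M0 = (-0.1125, +0.1125, 0)
  M1 = (+0.1125, +0.1125, 0)
  M2 = (+0.1125, -0.1125, 0)
  M3 = (-0.1125, -0.1125, 0)
rvec = (-0.4364, -0.0280, -0.2858), |rvec| = θ = 0.52241 rad = 29.932°
Rodrigues: sinθ=0.49897, 1−cosθ=0.13338; R = I + sinθ·[k]× + (1−cosθ)·[k]×²:
    [+0.95970 +0.27895 +0.03421]
    [-0.26700 +0.86700 +0.42073]
    [+0.08770 -0.41291 +0.90654]
t = (-0.1023, -0.0569, 0.8888) m
M0: Pc = R·M0+t = (-0.17888, +0.07068, +0.83248); u = 438.6·(-0.17888)/0.83248 + 308.3 = 214.0534, v = 515.3·(+0.07068)/0.83248 + 244.2 = 287.9479
M1: Pc = R·M1+t = (+0.03705, +0.01060, +0.85221); u = 438.6·(+0.03705)/0.85221 + 308.3 = 327.3669, v = 515.3·(+0.01060)/0.85221 + 244.2 = 250.6093
M2: Pc = R·M2+t = (-0.02572, -0.18448, +0.94512); u = 438.6·(-0.02572)/0.94512 + 308.3 = 296.3661, v = 515.3·(-0.18448)/0.94512 + 244.2 = 143.6196
M3: Pc = R·M3+t = (-0.24165, -0.12440, +0.92539); u = 438.6·(-0.24165)/0.92539 + 308.3 = 193.7677, v = 515.3·(-0.12440)/0.92539 + 244.2 = 174.9281

c0=(214.05, 287.95) c1=(327.37, 250.61) c2=(296.37, 143.62) c3=(193.77, 174.93)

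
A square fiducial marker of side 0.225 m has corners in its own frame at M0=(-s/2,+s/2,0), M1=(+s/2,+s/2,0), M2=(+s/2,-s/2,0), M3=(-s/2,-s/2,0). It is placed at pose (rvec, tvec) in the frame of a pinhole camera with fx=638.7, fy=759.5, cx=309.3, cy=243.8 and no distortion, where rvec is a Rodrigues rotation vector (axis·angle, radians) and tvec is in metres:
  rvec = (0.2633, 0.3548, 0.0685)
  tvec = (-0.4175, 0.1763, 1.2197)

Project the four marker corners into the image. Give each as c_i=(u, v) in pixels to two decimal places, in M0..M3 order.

c0=(48.79, 404.33) c1=(143.57, 430.11) c2=(137.48, 296.88) c3=(38.43, 278.01)

Intrinsics K: fx=638.7, fy=759.5, cx=309.3, cy=243.8
Marker side s = 0.225 m; corners in marker frame (Z=0):
  M0 = (-0.1125, +0.1125, 0)
  M1 = (+0.1125, +0.1125, 0)
  M2 = (+0.1125, -0.1125, 0)
  M3 = (-0.1125, -0.1125, 0)
rvec = (0.2633, 0.3548, 0.0685), |rvec| = θ = 0.44710 rad = 25.617°
Rodrigues: sinθ=0.43236, 1−cosθ=0.09830; R = I + sinθ·[k]× + (1−cosθ)·[k]×²:
    [+0.93579 -0.02030 +0.35197]
    [+0.11218 +0.96360 -0.24266]
    [-0.33423 +0.26657 +0.90401]
t = (-0.4175, 0.1763, 1.2197) m
M0: Pc = R·M0+t = (-0.52506, +0.27209, +1.28729); u = 638.7·(-0.52506)/1.28729 + 309.3 = 48.7864, v = 759.5·(+0.27209)/1.28729 + 243.8 = 404.3303
M1: Pc = R·M1+t = (-0.31451, +0.29733, +1.21209); u = 638.7·(-0.31451)/1.21209 + 309.3 = 143.5728, v = 759.5·(+0.29733)/1.21209 + 243.8 = 430.1054
M2: Pc = R·M2+t = (-0.30994, +0.08051, +1.15211); u = 638.7·(-0.30994)/1.15211 + 309.3 = 137.4779, v = 759.5·(+0.08051)/1.15211 + 243.8 = 296.8772
M3: Pc = R·M3+t = (-0.52049, +0.05527, +1.22731); u = 638.7·(-0.52049)/1.22731 + 309.3 = 38.4328, v = 759.5·(+0.05527)/1.22731 + 243.8 = 278.0058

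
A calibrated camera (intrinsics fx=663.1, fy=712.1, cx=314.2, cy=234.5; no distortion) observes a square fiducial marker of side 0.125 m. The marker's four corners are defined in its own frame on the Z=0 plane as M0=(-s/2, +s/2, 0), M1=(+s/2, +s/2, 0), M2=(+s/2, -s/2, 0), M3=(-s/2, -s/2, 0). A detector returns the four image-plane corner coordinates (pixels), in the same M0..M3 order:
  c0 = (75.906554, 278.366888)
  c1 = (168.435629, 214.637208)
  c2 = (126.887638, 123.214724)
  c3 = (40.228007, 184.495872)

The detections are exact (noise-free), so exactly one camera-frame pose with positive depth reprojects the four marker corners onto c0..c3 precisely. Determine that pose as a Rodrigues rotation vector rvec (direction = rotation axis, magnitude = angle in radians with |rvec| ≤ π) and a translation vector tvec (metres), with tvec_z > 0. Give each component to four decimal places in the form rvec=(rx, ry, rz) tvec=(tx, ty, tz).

Intrinsics K: fx=663.1, fy=712.1, cx=314.2, cy=234.5
Marker side s = 0.125 m; corners in marker frame (Z=0):
  M0 = (-0.0625, +0.0625, 0)
  M1 = (+0.0625, +0.0625, 0)
  M2 = (+0.0625, -0.0625, 0)
  M3 = (-0.0625, -0.0625, 0)
Detected image corners:
  c0 = (75.906554, 278.366888) px
  c1 = (168.435629, 214.637208) px
  c2 = (126.887638, 123.214724) px
  c3 = (40.228007, 184.495872) px
Planar DLT: solve 8×8 A·h = b for H (H[2,2]=1):
  H  [+704.72671 +259.71670 +101.98098]
  H  [-521.79776 +645.83112 +199.01386]
  H  [-0.11013 -0.47663 +1.00000]
B = K⁻¹H; ‖b₁‖=1.319230, ‖b₂‖=1.319230; λ = 2/(‖b₁‖+‖b₂‖) = 0.758018, sign → tz>0 ⇒ λ=+0.758018
r₁ = λ·B[:,0] = (+0.84516,-0.52795,-0.08348); r₂ = λ·B[:,1] = (+0.46809,+0.80645,-0.36129)
r₃ = r₁×r₂ = (+0.25807,+0.26627,+0.92871); SVD([r₁ r₂ r₃]) → R = UVᵀ:
  R  [+0.84516 +0.46809 +0.25807]
  R  [-0.52795 +0.80645 +0.26627]
  R  [-0.08348 -0.36129 +0.92871]
t = (-0.24260, -0.03777, +0.75802) m
tr R = 2.580321; θ = arccos((tr R − 1)/2) = 0.659726 rad = 37.799°
axis k = ((R−Rᵀ)₃₂, (R−Rᵀ)₁₃, (R−Rᵀ)₂₁) / (2 sinθ) = (-0.511962, +0.278636, -0.812562)
rvec = θ·k = (-0.337754, +0.183823, -0.536068)

rvec=(-0.3378, 0.1838, -0.5361) tvec=(-0.2426, -0.0378, 0.7580)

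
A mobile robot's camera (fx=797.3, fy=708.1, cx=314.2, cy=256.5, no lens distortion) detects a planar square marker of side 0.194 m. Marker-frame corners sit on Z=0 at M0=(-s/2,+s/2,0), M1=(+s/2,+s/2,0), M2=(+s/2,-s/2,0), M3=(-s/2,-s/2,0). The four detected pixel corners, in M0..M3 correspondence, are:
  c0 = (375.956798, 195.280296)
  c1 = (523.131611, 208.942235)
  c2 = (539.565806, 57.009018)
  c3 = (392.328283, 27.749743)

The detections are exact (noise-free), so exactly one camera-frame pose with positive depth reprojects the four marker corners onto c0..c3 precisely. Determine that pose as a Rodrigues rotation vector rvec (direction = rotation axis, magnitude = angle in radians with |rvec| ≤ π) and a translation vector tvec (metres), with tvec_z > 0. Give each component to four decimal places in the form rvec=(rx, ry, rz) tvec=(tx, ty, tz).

rvec=(0.0674, -0.4419, 0.0707) tvec=(0.1597, -0.1630, 0.8661)

Intrinsics K: fx=797.3, fy=708.1, cx=314.2, cy=256.5
Marker side s = 0.194 m; corners in marker frame (Z=0):
  M0 = (-0.0970, +0.0970, 0)
  M1 = (+0.0970, +0.0970, 0)
  M2 = (+0.0970, -0.0970, 0)
  M3 = (-0.0970, -0.0970, 0)
Detected image corners:
  c0 = (375.956798, 195.280296) px
  c1 = (523.131611, 208.942235) px
  c2 = (539.565806, 57.009018) px
  c3 = (392.328283, 27.749743) px
Planar DLT: solve 8×8 A·h = b for H (H[2,2]=1):
  H  [+985.66172 -58.27397 +461.23842]
  H  [+170.98502 +828.44717 +123.20603]
  H  [+0.49562 +0.05742 +1.00000]
B = K⁻¹H; ‖b₁‖=1.154566, ‖b₂‖=1.154566; λ = 2/(‖b₁‖+‖b₂‖) = 0.866126, sign → tz>0 ⇒ λ=+0.866126
r₁ = λ·B[:,0] = (+0.90158,+0.05365,+0.42927); r₂ = λ·B[:,1] = (-0.08290,+0.99532,+0.04973)
r₃ = r₁×r₂ = (-0.42459,-0.08043,+0.90181); SVD([r₁ r₂ r₃]) → R = UVᵀ:
  R  [+0.90158 -0.08290 -0.42459]
  R  [+0.05365 +0.99532 -0.08043]
  R  [+0.42927 +0.04973 +0.90181]
t = (+0.15973, -0.16304, +0.86613) m
tr R = 2.798703; θ = arccos((tr R − 1)/2) = 0.452512 rad = 25.927°
axis k = ((R−Rᵀ)₃₂, (R−Rᵀ)₁₃, (R−Rᵀ)₂₁) / (2 sinθ) = (+0.148850, -0.976452, +0.156155)
rvec = θ·k = (+0.067356, -0.441856, +0.070662)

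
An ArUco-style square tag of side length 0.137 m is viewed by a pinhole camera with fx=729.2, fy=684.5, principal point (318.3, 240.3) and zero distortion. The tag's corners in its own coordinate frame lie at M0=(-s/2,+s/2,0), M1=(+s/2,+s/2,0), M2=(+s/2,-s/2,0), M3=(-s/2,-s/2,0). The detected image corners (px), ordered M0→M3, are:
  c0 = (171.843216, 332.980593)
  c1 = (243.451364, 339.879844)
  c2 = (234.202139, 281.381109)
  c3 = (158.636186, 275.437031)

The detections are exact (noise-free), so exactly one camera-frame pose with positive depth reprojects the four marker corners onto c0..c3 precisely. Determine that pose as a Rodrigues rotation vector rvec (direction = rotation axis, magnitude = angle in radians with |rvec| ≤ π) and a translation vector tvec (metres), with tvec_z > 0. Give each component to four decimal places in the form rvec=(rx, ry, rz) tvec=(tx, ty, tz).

rvec=(0.5688, 0.2279, 0.0043) tvec=(-0.2043, 0.1268, 1.2783)

Intrinsics K: fx=729.2, fy=684.5, cx=318.3, cy=240.3
Marker side s = 0.137 m; corners in marker frame (Z=0):
  M0 = (-0.0685, +0.0685, 0)
  M1 = (+0.0685, +0.0685, 0)
  M2 = (+0.0685, -0.0685, 0)
  M3 = (-0.0685, -0.0685, 0)
Detected image corners:
  c0 = (171.843216, 332.980593) px
  c1 = (243.451364, 339.879844) px
  c2 = (234.202139, 281.381109) px
  c3 = (158.636186, 275.437031) px
Planar DLT: solve 8×8 A·h = b for H (H[2,2]=1):
  H  [+503.09478 +166.56714 +201.77451]
  H  [-4.18908 +551.96678 +308.21366]
  H  [-0.16643 +0.41798 +1.00000]
B = K⁻¹H; ‖b₁‖=0.782272, ‖b₂‖=0.782272; λ = 2/(‖b₁‖+‖b₂‖) = 1.278327, sign → tz>0 ⇒ λ=+1.278327
r₁ = λ·B[:,0] = (+0.97482,+0.06686,-0.21275); r₂ = λ·B[:,1] = (+0.05877,+0.84324,+0.53431)
r₃ = r₁×r₂ = (+0.21512,-0.53336,+0.81808); SVD([r₁ r₂ r₃]) → R = UVᵀ:
  R  [+0.97482 +0.05877 +0.21512]
  R  [+0.06686 +0.84324 -0.53336]
  R  [-0.21275 +0.53431 +0.81808]
t = (-0.20428, +0.12683, +1.27833) m
tr R = 2.636136; θ = arccos((tr R − 1)/2) = 0.612753 rad = 35.108°
axis k = ((R−Rᵀ)₃₂, (R−Rᵀ)₁₃, (R−Rᵀ)₂₁) / (2 sinθ) = (+0.928214, +0.371980, +0.007035)
rvec = θ·k = (+0.568766, +0.227932, +0.004311)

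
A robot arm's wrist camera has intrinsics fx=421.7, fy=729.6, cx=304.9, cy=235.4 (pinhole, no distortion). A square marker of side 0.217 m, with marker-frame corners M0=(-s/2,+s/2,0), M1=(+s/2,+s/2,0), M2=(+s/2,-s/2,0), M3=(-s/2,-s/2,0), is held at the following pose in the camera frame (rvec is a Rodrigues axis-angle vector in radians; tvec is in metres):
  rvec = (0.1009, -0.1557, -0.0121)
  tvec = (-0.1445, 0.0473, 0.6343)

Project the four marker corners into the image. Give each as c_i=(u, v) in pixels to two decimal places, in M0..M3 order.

Intrinsics K: fx=421.7, fy=729.6, cx=304.9, cy=235.4
Marker side s = 0.217 m; corners in marker frame (Z=0):
  M0 = (-0.1085, +0.1085, 0)
  M1 = (+0.1085, +0.1085, 0)
  M2 = (+0.1085, -0.1085, 0)
  M3 = (-0.1085, -0.1085, 0)
rvec = (0.1009, -0.1557, -0.0121), |rvec| = θ = 0.18593 rad = 10.653°
Rodrigues: sinθ=0.18486, 1−cosθ=0.01724; R = I + sinθ·[k]× + (1−cosθ)·[k]×²:
    [+0.98784 +0.00420 -0.15541]
    [-0.01986 +0.99485 -0.09938]
    [+0.15420 +0.10126 +0.98284]
t = (-0.1445, 0.0473, 0.6343) m
M0: Pc = R·M0+t = (-0.25123, +0.15740, +0.62856); u = 421.7·(-0.25123)/0.62856 + 304.9 = 136.3524, v = 729.6·(+0.15740)/0.62856 + 235.4 = 418.0988
M1: Pc = R·M1+t = (-0.03686, +0.15309, +0.66202); u = 421.7·(-0.03686)/0.66202 + 304.9 = 281.4180, v = 729.6·(+0.15309)/0.66202 + 235.4 = 404.1143
M2: Pc = R·M2+t = (-0.03777, -0.06280, +0.64004); u = 421.7·(-0.03777)/0.64004 + 304.9 = 280.0117, v = 729.6·(-0.06280)/0.64004 + 235.4 = 163.8169
M3: Pc = R·M3+t = (-0.25214, -0.05849, +0.60658); u = 421.7·(-0.25214)/0.60658 + 304.9 = 129.6135, v = 729.6·(-0.05849)/0.60658 + 235.4 = 165.0526

c0=(136.35, 418.10) c1=(281.42, 404.11) c2=(280.01, 163.82) c3=(129.61, 165.05)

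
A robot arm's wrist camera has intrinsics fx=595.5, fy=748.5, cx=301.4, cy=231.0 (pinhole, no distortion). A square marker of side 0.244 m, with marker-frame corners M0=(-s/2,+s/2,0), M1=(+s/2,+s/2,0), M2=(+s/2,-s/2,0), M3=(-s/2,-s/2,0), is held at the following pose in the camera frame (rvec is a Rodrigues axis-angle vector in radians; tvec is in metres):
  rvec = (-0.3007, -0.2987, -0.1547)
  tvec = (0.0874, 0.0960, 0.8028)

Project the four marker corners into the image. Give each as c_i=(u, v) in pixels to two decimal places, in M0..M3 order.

Intrinsics K: fx=595.5, fy=748.5, cx=301.4, cy=231.0
Marker side s = 0.244 m; corners in marker frame (Z=0):
  M0 = (-0.1220, +0.1220, 0)
  M1 = (+0.1220, +0.1220, 0)
  M2 = (+0.1220, -0.1220, 0)
  M3 = (-0.1220, -0.1220, 0)
rvec = (-0.3007, -0.2987, -0.1547), |rvec| = θ = 0.45119 rad = 25.851°
Rodrigues: sinθ=0.43604, 1−cosθ=0.10007; R = I + sinθ·[k]× + (1−cosθ)·[k]×²:
    [+0.94438 +0.19366 -0.26580]
    [-0.10535 +0.94379 +0.31332]
    [+0.31154 -0.26789 +0.91169]
t = (0.0874, 0.0960, 0.8028) m
M0: Pc = R·M0+t = (-0.00419, +0.22399, +0.73211); u = 595.5·(-0.00419)/0.73211 + 301.4 = 297.9937, v = 748.5·(+0.22399)/0.73211 + 231.0 = 460.0094
M1: Pc = R·M1+t = (+0.22624, +0.19829, +0.80813); u = 595.5·(+0.22624)/0.80813 + 301.4 = 468.1142, v = 748.5·(+0.19829)/0.80813 + 231.0 = 414.6589
M2: Pc = R·M2+t = (+0.17899, -0.03199, +0.87349); u = 595.5·(+0.17899)/0.87349 + 301.4 = 423.4246, v = 748.5·(-0.03199)/0.87349 + 231.0 = 203.5833
M3: Pc = R·M3+t = (-0.05144, -0.00629, +0.79747); u = 595.5·(-0.05144)/0.79747 + 301.4 = 262.9880, v = 748.5·(-0.00629)/0.79747 + 231.0 = 225.0971

c0=(297.99, 460.01) c1=(468.11, 414.66) c2=(423.42, 203.58) c3=(262.99, 225.10)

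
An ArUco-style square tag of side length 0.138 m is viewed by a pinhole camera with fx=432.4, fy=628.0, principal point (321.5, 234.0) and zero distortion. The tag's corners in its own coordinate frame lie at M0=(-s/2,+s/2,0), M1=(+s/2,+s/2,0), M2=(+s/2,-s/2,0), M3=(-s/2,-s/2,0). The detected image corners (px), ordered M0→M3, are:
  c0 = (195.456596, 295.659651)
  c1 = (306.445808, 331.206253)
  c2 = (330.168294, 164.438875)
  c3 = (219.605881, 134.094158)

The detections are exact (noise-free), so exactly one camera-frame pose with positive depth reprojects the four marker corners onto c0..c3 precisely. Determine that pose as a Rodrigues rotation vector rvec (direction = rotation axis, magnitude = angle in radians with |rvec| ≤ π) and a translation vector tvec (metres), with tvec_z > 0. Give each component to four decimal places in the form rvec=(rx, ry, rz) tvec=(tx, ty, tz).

Intrinsics K: fx=432.4, fy=628.0, cx=321.5, cy=234.0
Marker side s = 0.138 m; corners in marker frame (Z=0):
  M0 = (-0.0690, +0.0690, 0)
  M1 = (+0.0690, +0.0690, 0)
  M2 = (+0.0690, -0.0690, 0)
  M3 = (-0.0690, -0.0690, 0)
Detected image corners:
  c0 = (195.456596, 295.659651) px
  c1 = (306.445808, 331.206253) px
  c2 = (330.168294, 164.438875) px
  c3 = (219.605881, 134.094158) px
Planar DLT: solve 8×8 A·h = b for H (H[2,2]=1):
  H  [+746.26648 -193.00898 +262.15997]
  H  [+188.96912 +1172.14095 +230.68483]
  H  [-0.21470 -0.07431 +1.00000]
B = K⁻¹H; ‖b₁‖=1.935541, ‖b₂‖=1.935541; λ = 2/(‖b₁‖+‖b₂‖) = 0.516652, sign → tz>0 ⇒ λ=+0.516652
r₁ = λ·B[:,0] = (+0.97415,+0.19680,-0.11093); r₂ = λ·B[:,1] = (-0.20207,+0.97862,-0.03839)
r₃ = r₁×r₂ = (+0.10100,+0.05981,+0.99309); SVD([r₁ r₂ r₃]) → R = UVᵀ:
  R  [+0.97415 -0.20207 +0.10100]
  R  [+0.19680 +0.97862 +0.05981]
  R  [-0.11093 -0.03839 +0.99309]
t = (-0.07090, -0.00273, +0.51665) m
tr R = 2.945855; θ = arccos((tr R − 1)/2) = 0.233220 rad = 13.363°
axis k = ((R−Rᵀ)₃₂, (R−Rᵀ)₁₃, (R−Rᵀ)₂₁) / (2 sinθ) = (-0.212467, +0.458487, +0.862929)
rvec = θ·k = (-0.049552, +0.106928, +0.201252)

rvec=(-0.0496, 0.1069, 0.2013) tvec=(-0.0709, -0.0027, 0.5167)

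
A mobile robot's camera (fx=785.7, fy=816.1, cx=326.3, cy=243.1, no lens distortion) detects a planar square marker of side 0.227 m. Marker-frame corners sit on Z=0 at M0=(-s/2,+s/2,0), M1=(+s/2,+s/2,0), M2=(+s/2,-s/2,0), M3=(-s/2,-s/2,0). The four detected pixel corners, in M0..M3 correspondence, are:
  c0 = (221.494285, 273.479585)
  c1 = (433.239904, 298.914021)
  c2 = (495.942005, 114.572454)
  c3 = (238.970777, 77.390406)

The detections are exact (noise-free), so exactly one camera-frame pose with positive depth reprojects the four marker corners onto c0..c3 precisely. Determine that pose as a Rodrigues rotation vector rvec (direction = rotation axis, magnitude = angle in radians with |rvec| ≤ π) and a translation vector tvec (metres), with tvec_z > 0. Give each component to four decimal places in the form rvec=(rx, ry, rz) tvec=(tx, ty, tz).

rvec=(0.7299, -0.0495, 0.1502) tvec=(0.0201, -0.0393, 0.7572)

Intrinsics K: fx=785.7, fy=816.1, cx=326.3, cy=243.1
Marker side s = 0.227 m; corners in marker frame (Z=0):
  M0 = (-0.1135, +0.1135, 0)
  M1 = (+0.1135, +0.1135, 0)
  M2 = (+0.1135, -0.1135, 0)
  M3 = (-0.1135, -0.1135, 0)
Detected image corners:
  c0 = (221.494285, 273.479585) px
  c1 = (433.239904, 298.914021) px
  c2 = (495.942005, 114.572454) px
  c3 = (238.970777, 77.390406) px
Planar DLT: solve 8×8 A·h = b for H (H[2,2]=1):
  H  [+1067.20711 +124.92022 +347.13703]
  H  [+159.92043 +1004.22478 +200.73157]
  H  [+0.12853 +0.87210 +1.00000]
B = K⁻¹H; ‖b₁‖=1.320672, ‖b₂‖=1.320672; λ = 2/(‖b₁‖+‖b₂‖) = 0.757190, sign → tz>0 ⇒ λ=+0.757190
r₁ = λ·B[:,0] = (+0.98807,+0.11939,+0.09732); r₂ = λ·B[:,1] = (-0.15385,+0.73503,+0.66035)
r₃ = r₁×r₂ = (+0.00730,-0.66744,+0.74463); SVD([r₁ r₂ r₃]) → R = UVᵀ:
  R  [+0.98807 -0.15385 +0.00730]
  R  [+0.11939 +0.73503 -0.66744]
  R  [+0.09732 +0.66035 +0.74463]
t = (+0.02008, -0.03931, +0.75719) m
tr R = 2.467726; θ = arccos((tr R − 1)/2) = 0.746805 rad = 42.789°
axis k = ((R−Rᵀ)₃₂, (R−Rᵀ)₁₃, (R−Rᵀ)₂₁) / (2 sinθ) = (+0.977323, -0.066255, +0.201120)
rvec = θ·k = (+0.729870, -0.049480, +0.150198)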